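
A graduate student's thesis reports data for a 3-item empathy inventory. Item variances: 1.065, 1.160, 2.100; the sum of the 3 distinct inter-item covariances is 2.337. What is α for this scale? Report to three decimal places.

sum of item variances = 1.065 + 1.160 + 2.100 = 4.325
Sum of distinct covariances = 2.337
total variance = sum of item variances + 2·Σcov = 4.325 + 2 × 2.337 = 8.999
α = (3/2)·(1 − 4.325/8.999) = 0.779

α = 0.779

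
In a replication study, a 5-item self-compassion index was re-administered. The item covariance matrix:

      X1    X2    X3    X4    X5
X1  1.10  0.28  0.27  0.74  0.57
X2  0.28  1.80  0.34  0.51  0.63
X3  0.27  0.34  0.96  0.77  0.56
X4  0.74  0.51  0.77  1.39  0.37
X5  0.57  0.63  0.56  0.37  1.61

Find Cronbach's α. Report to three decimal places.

Σσ²ᵢ = 1.10 + 1.80 + 0.96 + 1.39 + 1.61 = 6.86
Σ_{i<j} σ_ij = 5.04
total variance = 6.86 + 2 × 5.04 = 16.94
α = (k/(k−1))·(1 − Σσ²ᵢ/total variance) = (5/4)·(1 − 6.86/16.94) = 0.744

Cronbach's α = 0.744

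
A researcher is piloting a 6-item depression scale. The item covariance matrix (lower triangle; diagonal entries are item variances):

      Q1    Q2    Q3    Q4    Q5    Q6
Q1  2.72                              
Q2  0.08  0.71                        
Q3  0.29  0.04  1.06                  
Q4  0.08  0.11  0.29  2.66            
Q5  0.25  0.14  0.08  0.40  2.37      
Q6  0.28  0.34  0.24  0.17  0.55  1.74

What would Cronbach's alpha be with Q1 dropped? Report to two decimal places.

Remaining items: Q2, Q3, Q4, Q5, Q6 (k = 5).
sum of item variances = 0.71 + 1.06 + 2.66 + 2.37 + 1.74 = 8.54
σ²_total = 8.54 + 2 × 2.36 = 13.26
α (item deleted) = (5/4)·(1 − 8.54/13.26) = 0.44

Cronbach's alpha = 0.44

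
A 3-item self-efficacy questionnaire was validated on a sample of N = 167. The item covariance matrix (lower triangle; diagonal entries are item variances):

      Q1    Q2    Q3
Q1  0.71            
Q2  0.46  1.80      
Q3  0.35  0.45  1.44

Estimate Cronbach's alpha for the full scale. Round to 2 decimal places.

α = 0.58

sum of item variances = 0.71 + 1.80 + 1.44 = 3.95
Sum of the distinct covariances = 1.26
σ²_T = 3.95 + 2 × 1.26 = 6.47
α = (k/(k−1))·(1 − sum of item variances/σ²_T) = (3/2)·(1 − 3.95/6.47) = 0.58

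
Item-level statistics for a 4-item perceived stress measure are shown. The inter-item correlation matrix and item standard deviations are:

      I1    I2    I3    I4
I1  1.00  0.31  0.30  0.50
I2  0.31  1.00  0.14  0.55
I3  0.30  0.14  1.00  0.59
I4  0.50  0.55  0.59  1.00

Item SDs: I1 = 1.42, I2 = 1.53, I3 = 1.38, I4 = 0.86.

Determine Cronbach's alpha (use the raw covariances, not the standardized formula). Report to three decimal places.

Cronbach's alpha = 0.675

Σσ²ᵢ = 1.42² + 1.53² + 1.38² + 0.86² = 7.0013
Covariances σ_ij = r_ij · s_i · s_j:
  σ(I1,I2) = 0.31 × 1.42 × 1.53 = 0.6735
  σ(I1,I3) = 0.30 × 1.42 × 1.38 = 0.5879
  σ(I1,I4) = 0.50 × 1.42 × 0.86 = 0.6106
  σ(I2,I3) = 0.14 × 1.53 × 1.38 = 0.2956
  σ(I2,I4) = 0.55 × 1.53 × 0.86 = 0.7237
  σ(I3,I4) = 0.59 × 1.38 × 0.86 = 0.7002
σ²_T = Σσ²ᵢ + 2·Σσ_ij = 7.0013 + 2 × 3.5915 = 14.1843
α = (4/3)·(1 − 7.0013/14.1843) = 0.675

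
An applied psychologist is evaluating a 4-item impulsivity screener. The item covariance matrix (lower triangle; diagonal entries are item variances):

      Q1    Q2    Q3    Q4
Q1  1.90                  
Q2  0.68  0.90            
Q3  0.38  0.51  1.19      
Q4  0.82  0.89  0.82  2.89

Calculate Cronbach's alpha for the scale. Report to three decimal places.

α = 0.725

ΣVar(i) = 1.90 + 0.90 + 1.19 + 2.89 = 6.88
Σ_{i<j} σ_ij = 4.10
σ²_total = 6.88 + 2 × 4.10 = 15.08
α = (k/(k−1))·(1 − ΣVar(i)/σ²_total) = (4/3)·(1 − 6.88/15.08) = 0.725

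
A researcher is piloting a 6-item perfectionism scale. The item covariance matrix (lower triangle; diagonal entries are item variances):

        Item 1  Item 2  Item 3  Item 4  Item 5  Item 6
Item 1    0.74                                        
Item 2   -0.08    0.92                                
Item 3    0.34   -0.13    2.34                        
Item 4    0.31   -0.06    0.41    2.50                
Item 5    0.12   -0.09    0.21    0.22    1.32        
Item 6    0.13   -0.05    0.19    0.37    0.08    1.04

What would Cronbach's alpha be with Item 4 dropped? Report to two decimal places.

Remaining items: Item 1, Item 2, Item 3, Item 5, Item 6 (k = 5).
Σσ²ᵢ = 0.74 + 0.92 + 2.34 + 1.32 + 1.04 = 6.36
Var(T) = 6.36 + 2 × 0.72 = 7.80
α (item deleted) = (5/4)·(1 − 6.36/7.80) = 0.23

α = 0.23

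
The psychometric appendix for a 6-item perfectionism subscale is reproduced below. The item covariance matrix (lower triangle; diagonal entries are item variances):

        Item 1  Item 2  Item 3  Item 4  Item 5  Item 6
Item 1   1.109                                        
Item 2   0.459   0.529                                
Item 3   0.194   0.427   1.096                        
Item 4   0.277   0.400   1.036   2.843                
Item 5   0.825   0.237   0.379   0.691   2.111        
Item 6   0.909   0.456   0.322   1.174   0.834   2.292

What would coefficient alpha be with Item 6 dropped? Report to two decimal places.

α = 0.70

Remaining items: Item 1, Item 2, Item 3, Item 4, Item 5 (k = 5).
Σσᵢ² = 1.109 + 0.529 + 1.096 + 2.843 + 2.111 = 7.688
total variance = 7.688 + 2 × 4.925 = 17.538
α (item deleted) = (5/4)·(1 − 7.688/17.538) = 0.70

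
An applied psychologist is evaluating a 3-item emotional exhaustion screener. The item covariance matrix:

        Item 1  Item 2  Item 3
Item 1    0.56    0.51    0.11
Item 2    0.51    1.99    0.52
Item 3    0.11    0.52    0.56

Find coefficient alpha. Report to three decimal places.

sum of item variances = 0.56 + 1.99 + 0.56 = 3.11
Σ_{i<j} σ_ij = 1.14
σ²_total = 3.11 + 2 × 1.14 = 5.39
α = (k/(k−1))·(1 − sum of item variances/σ²_total) = (3/2)·(1 − 3.11/5.39) = 0.635

coefficient alpha = 0.635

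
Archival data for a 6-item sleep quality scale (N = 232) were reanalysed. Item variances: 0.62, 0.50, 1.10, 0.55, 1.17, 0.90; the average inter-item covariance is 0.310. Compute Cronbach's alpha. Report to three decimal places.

Σσᵢ² = 0.62 + 0.50 + 1.10 + 0.55 + 1.17 + 0.90 = 4.84
Sum of the 15 distinct covariances = 15 × 0.310 = 4.650
Var(T) = Σσᵢ² + 2·Σcov = 4.84 + 2 × 4.650 = 14.140
α = (6/5)·(1 − 4.84/14.140) = 0.789

Cronbach's alpha = 0.789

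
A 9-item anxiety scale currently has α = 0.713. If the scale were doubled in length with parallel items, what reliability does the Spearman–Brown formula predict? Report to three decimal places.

predicted reliability = 0.832

Length factor m = 2
α' = m·α / (1 + (m−1)·α)
   = 2 × 0.713 / (1 + (2 − 1) × 0.713)
   = 1.4260 / 1.7130 = 0.832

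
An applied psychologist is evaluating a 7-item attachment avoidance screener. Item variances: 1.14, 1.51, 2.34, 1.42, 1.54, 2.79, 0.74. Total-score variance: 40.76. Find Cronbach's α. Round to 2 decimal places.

ΣVar(i) = 1.14 + 1.51 + 2.34 + 1.42 + 1.54 + 2.79 + 0.74 = 11.48
α = (k/(k−1))·(1 − ΣVar(i)/Var(T)) = (7/6)·(1 − 11.48/40.76) = 0.84

α = 0.84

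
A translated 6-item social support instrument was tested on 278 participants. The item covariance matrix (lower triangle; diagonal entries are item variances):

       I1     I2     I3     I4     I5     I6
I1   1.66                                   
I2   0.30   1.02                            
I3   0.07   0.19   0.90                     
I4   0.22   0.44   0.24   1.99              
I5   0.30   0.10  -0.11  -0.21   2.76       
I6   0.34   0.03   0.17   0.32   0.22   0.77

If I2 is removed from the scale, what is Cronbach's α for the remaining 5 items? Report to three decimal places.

α = 0.348

Remaining items: I1, I3, I4, I5, I6 (k = 5).
ΣVar(i) = 1.66 + 0.90 + 1.99 + 2.76 + 0.77 = 8.08
Var(T) = 8.08 + 2 × 1.56 = 11.20
α (item deleted) = (5/4)·(1 − 8.08/11.20) = 0.348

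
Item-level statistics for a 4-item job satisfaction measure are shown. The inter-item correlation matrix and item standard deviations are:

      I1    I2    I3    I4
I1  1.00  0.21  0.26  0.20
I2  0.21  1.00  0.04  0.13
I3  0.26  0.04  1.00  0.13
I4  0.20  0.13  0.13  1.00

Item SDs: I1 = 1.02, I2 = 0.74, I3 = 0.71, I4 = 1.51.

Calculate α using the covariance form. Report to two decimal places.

α = 0.41

Σσ²ᵢ = 1.02² + 0.74² + 0.71² + 1.51² = 4.3722
Covariances σ_ij = r_ij · s_i · s_j:
  σ(I1,I2) = 0.21 × 1.02 × 0.74 = 0.1585
  σ(I1,I3) = 0.26 × 1.02 × 0.71 = 0.1883
  σ(I1,I4) = 0.20 × 1.02 × 1.51 = 0.3080
  σ(I2,I3) = 0.04 × 0.74 × 0.71 = 0.0210
  σ(I2,I4) = 0.13 × 0.74 × 1.51 = 0.1453
  σ(I3,I4) = 0.13 × 0.71 × 1.51 = 0.1394
σ²_T = Σσ²ᵢ + 2·Σσ_ij = 4.3722 + 2 × 0.9605 = 6.2932
α = (4/3)·(1 − 4.3722/6.2932) = 0.41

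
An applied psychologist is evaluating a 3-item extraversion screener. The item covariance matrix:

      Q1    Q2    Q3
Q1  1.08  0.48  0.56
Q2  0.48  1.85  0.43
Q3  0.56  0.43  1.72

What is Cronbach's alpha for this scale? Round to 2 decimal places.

sum of item variances = 1.08 + 1.85 + 1.72 = 4.65
Sum of the distinct covariances = 1.47
total variance = 4.65 + 2 × 1.47 = 7.59
α = (k/(k−1))·(1 − sum of item variances/total variance) = (3/2)·(1 − 4.65/7.59) = 0.58

α = 0.58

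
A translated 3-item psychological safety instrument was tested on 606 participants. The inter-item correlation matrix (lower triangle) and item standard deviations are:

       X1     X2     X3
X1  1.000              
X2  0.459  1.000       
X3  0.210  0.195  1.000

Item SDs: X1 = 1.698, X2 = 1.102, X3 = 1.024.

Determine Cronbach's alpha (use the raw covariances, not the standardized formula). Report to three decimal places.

Cronbach's alpha = 0.539

Σσ²ᵢ = 1.698² + 1.102² + 1.024² = 5.1462
Covariances σ_ij = r_ij · s_i · s_j:
  σ(X1,X2) = 0.459 × 1.698 × 1.102 = 0.8589
  σ(X1,X3) = 0.210 × 1.698 × 1.024 = 0.3651
  σ(X2,X3) = 0.195 × 1.102 × 1.024 = 0.2200
σ²_T = Σσ²ᵢ + 2·Σσ_ij = 5.1462 + 2 × 1.4440 = 8.0342
α = (3/2)·(1 − 5.1462/8.0342) = 0.539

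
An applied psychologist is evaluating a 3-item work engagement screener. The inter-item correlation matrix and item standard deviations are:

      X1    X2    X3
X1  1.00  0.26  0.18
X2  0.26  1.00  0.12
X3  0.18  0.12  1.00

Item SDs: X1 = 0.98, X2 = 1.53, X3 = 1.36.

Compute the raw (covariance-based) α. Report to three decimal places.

Σσ²ᵢ = 0.98² + 1.53² + 1.36² = 5.1509
Covariances σ_ij = r_ij · s_i · s_j:
  σ(X1,X2) = 0.26 × 0.98 × 1.53 = 0.3898
  σ(X1,X3) = 0.18 × 0.98 × 1.36 = 0.2399
  σ(X2,X3) = 0.12 × 1.53 × 1.36 = 0.2497
σ²_T = Σσ²ᵢ + 2·Σσ_ij = 5.1509 + 2 × 0.8794 = 6.9097
α = (3/2)·(1 − 5.1509/6.9097) = 0.382

α = 0.382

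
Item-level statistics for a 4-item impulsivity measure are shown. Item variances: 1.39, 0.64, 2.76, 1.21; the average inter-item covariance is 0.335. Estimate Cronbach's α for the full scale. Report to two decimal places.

sum of item variances = 1.39 + 0.64 + 2.76 + 1.21 = 6.00
Sum of the 6 distinct covariances = 6 × 0.335 = 2.010
Var(T) = sum of item variances + 2·Σcov = 6.00 + 2 × 2.010 = 10.020
α = (4/3)·(1 − 6.00/10.020) = 0.53

Cronbach's α = 0.53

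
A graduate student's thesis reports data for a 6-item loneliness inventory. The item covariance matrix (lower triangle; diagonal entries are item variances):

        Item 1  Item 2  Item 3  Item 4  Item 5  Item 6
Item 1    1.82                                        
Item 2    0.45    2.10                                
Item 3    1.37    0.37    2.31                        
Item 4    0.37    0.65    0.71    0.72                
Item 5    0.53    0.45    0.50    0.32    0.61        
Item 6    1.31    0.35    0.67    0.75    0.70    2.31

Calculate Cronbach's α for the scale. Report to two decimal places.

α = 0.79

ΣVar(i) = 1.82 + 2.10 + 2.31 + 0.72 + 0.61 + 2.31 = 9.87
Σ_{i<j} σ_ij = 9.50
σ²_T = 9.87 + 2 × 9.50 = 28.87
α = (k/(k−1))·(1 − ΣVar(i)/σ²_T) = (6/5)·(1 − 9.87/28.87) = 0.79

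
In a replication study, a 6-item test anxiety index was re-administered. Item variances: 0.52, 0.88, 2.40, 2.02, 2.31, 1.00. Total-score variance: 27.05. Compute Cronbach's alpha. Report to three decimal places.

Σσ²ᵢ = 0.52 + 0.88 + 2.40 + 2.02 + 2.31 + 1.00 = 9.13
α = (k/(k−1))·(1 − Σσ²ᵢ/σ²_total) = (6/5)·(1 − 9.13/27.05) = 0.795

Cronbach's alpha = 0.795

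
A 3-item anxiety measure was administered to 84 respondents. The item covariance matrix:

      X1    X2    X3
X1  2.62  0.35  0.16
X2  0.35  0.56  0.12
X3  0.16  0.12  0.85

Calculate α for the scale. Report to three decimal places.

Σσᵢ² = 2.62 + 0.56 + 0.85 = 4.03
Σ_{i<j} σ_ij = 0.63
σ²_T = 4.03 + 2 × 0.63 = 5.29
α = (k/(k−1))·(1 − Σσᵢ²/σ²_T) = (3/2)·(1 − 4.03/5.29) = 0.357

α = 0.357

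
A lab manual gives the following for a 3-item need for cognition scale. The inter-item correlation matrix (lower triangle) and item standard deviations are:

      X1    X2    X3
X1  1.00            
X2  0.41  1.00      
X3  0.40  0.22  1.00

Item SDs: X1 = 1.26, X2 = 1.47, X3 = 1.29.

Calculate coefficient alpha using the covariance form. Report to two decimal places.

Σσ²ᵢ = 1.26² + 1.47² + 1.29² = 5.4126
Covariances σ_ij = r_ij · s_i · s_j:
  σ(X1,X2) = 0.41 × 1.26 × 1.47 = 0.7594
  σ(X1,X3) = 0.40 × 1.26 × 1.29 = 0.6502
  σ(X2,X3) = 0.22 × 1.47 × 1.29 = 0.4172
σ²_T = Σσ²ᵢ + 2·Σσ_ij = 5.4126 + 2 × 1.8268 = 9.0662
α = (3/2)·(1 − 5.4126/9.0662) = 0.60

α = 0.60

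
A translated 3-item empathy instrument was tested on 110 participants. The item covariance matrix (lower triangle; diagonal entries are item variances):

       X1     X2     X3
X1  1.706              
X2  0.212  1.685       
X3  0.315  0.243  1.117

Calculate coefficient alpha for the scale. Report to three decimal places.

Σσ²ᵢ = 1.706 + 1.685 + 1.117 = 4.508
Σ_{i<j} σ_ij = 0.770
total variance = 4.508 + 2 × 0.770 = 6.048
α = (k/(k−1))·(1 − Σσ²ᵢ/total variance) = (3/2)·(1 − 4.508/6.048) = 0.382

α = 0.382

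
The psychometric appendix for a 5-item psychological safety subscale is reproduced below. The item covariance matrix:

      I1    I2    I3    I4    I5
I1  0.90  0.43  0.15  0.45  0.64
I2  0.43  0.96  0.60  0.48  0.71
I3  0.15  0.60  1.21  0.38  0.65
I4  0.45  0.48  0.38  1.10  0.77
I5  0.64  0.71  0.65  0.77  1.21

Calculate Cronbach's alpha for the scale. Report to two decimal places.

α = 0.83

ΣVar(i) = 0.90 + 0.96 + 1.21 + 1.10 + 1.21 = 5.38
Sum of the distinct covariances = 5.26
σ²_T = 5.38 + 2 × 5.26 = 15.90
α = (k/(k−1))·(1 − ΣVar(i)/σ²_T) = (5/4)·(1 − 5.38/15.90) = 0.83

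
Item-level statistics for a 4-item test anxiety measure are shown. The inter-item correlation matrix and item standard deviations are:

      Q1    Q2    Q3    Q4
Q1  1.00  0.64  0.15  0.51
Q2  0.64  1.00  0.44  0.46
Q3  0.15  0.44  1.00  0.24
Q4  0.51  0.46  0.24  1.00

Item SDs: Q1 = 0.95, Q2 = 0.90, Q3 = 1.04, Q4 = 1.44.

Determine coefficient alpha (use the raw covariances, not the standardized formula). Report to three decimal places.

Σσ²ᵢ = 0.95² + 0.90² + 1.04² + 1.44² = 4.8677
Covariances σ_ij = r_ij · s_i · s_j:
  σ(Q1,Q2) = 0.64 × 0.95 × 0.90 = 0.5472
  σ(Q1,Q3) = 0.15 × 0.95 × 1.04 = 0.1482
  σ(Q1,Q4) = 0.51 × 0.95 × 1.44 = 0.6977
  σ(Q2,Q3) = 0.44 × 0.90 × 1.04 = 0.4118
  σ(Q2,Q4) = 0.46 × 0.90 × 1.44 = 0.5962
  σ(Q3,Q4) = 0.24 × 1.04 × 1.44 = 0.3594
σ²_T = Σσ²ᵢ + 2·Σσ_ij = 4.8677 + 2 × 2.7605 = 10.3887
α = (4/3)·(1 − 4.8677/10.3887) = 0.709

coefficient alpha = 0.709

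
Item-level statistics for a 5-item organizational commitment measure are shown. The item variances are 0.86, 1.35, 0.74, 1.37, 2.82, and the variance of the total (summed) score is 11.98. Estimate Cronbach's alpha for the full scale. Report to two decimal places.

Cronbach's alpha = 0.51

Σσ²ᵢ = 0.86 + 1.35 + 0.74 + 1.37 + 2.82 = 7.14
α = (k/(k−1))·(1 − Σσ²ᵢ/σ²_total) = (5/4)·(1 − 7.14/11.98) = 0.51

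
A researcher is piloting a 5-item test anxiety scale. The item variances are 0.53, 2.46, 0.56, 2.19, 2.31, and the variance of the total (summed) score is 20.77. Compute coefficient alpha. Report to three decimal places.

coefficient alpha = 0.766

Σσ²ᵢ = 0.53 + 2.46 + 0.56 + 2.19 + 2.31 = 8.05
α = (k/(k−1))·(1 − Σσ²ᵢ/σ²_T) = (5/4)·(1 − 8.05/20.77) = 0.766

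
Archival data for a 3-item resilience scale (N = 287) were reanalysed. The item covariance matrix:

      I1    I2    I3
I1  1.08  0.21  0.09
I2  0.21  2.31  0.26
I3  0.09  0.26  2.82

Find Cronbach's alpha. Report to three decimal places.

Σσᵢ² = 1.08 + 2.31 + 2.82 = 6.21
Sum of the distinct covariances = 0.56
total variance = 6.21 + 2 × 0.56 = 7.33
α = (k/(k−1))·(1 − Σσᵢ²/total variance) = (3/2)·(1 − 6.21/7.33) = 0.229

Cronbach's alpha = 0.229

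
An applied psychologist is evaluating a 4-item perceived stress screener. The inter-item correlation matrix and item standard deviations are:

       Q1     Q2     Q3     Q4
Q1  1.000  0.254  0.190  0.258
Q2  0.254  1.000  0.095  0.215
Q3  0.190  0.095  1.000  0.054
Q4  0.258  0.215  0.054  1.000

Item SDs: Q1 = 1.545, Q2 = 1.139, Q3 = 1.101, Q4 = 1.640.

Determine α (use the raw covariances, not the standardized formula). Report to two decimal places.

Σσ²ᵢ = 1.545² + 1.139² + 1.101² + 1.640² = 7.5861
Covariances σ_ij = r_ij · s_i · s_j:
  σ(Q1,Q2) = 0.254 × 1.545 × 1.139 = 0.4470
  σ(Q1,Q3) = 0.190 × 1.545 × 1.101 = 0.3232
  σ(Q1,Q4) = 0.258 × 1.545 × 1.640 = 0.6537
  σ(Q2,Q3) = 0.095 × 1.139 × 1.101 = 0.1191
  σ(Q2,Q4) = 0.215 × 1.139 × 1.640 = 0.4016
  σ(Q3,Q4) = 0.054 × 1.101 × 1.640 = 0.0975
σ²_T = Σσ²ᵢ + 2·Σσ_ij = 7.5861 + 2 × 2.0421 = 11.6703
α = (4/3)·(1 − 7.5861/11.6703) = 0.47

α = 0.47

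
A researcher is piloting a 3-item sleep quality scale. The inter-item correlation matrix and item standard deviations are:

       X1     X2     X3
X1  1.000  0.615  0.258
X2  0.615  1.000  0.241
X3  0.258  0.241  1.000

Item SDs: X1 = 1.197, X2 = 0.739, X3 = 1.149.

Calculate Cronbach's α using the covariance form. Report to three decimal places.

Σσ²ᵢ = 1.197² + 0.739² + 1.149² = 3.2991
Covariances σ_ij = r_ij · s_i · s_j:
  σ(X1,X2) = 0.615 × 1.197 × 0.739 = 0.5440
  σ(X1,X3) = 0.258 × 1.197 × 1.149 = 0.3548
  σ(X2,X3) = 0.241 × 0.739 × 1.149 = 0.2046
σ²_T = Σσ²ᵢ + 2·Σσ_ij = 3.2991 + 2 × 1.1034 = 5.5059
α = (3/2)·(1 − 3.2991/5.5059) = 0.601

α = 0.601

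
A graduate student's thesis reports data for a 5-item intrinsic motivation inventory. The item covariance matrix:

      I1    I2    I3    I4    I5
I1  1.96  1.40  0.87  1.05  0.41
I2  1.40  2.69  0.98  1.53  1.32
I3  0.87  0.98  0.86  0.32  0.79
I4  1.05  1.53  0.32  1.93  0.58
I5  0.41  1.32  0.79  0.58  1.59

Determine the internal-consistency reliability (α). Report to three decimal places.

Σσᵢ² = 1.96 + 2.69 + 0.86 + 1.93 + 1.59 = 9.03
Sum of off-diagonal covariances = 9.25
σ²_total = 9.03 + 2 × 9.25 = 27.53
α = (k/(k−1))·(1 − Σσᵢ²/σ²_total) = (5/4)·(1 − 9.03/27.53) = 0.840

α = 0.840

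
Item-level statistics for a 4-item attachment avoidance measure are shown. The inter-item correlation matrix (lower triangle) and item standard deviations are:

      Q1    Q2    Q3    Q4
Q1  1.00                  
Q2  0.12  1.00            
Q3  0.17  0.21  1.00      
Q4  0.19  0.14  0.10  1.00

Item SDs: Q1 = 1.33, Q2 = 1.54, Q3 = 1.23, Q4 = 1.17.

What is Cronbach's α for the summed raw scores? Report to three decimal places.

Cronbach's α = 0.420

Σσ²ᵢ = 1.33² + 1.54² + 1.23² + 1.17² = 7.0223
Covariances σ_ij = r_ij · s_i · s_j:
  σ(Q1,Q2) = 0.12 × 1.33 × 1.54 = 0.2458
  σ(Q1,Q3) = 0.17 × 1.33 × 1.23 = 0.2781
  σ(Q1,Q4) = 0.19 × 1.33 × 1.17 = 0.2957
  σ(Q2,Q3) = 0.21 × 1.54 × 1.23 = 0.3978
  σ(Q2,Q4) = 0.14 × 1.54 × 1.17 = 0.2523
  σ(Q3,Q4) = 0.10 × 1.23 × 1.17 = 0.1439
σ²_T = Σσ²ᵢ + 2·Σσ_ij = 7.0223 + 2 × 1.6136 = 10.2495
α = (4/3)·(1 − 7.0223/10.2495) = 0.420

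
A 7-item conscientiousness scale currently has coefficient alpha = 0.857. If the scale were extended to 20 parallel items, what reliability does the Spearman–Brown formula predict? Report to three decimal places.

predicted reliability = 0.945

Length factor m = 20/7 = 2.8571
α' = m·α / (1 + (m−1)·α)
   = 20/7 × 0.857 / (1 + (20/7 − 1) × 0.857)
   = 2.4486 / 2.5916 = 0.945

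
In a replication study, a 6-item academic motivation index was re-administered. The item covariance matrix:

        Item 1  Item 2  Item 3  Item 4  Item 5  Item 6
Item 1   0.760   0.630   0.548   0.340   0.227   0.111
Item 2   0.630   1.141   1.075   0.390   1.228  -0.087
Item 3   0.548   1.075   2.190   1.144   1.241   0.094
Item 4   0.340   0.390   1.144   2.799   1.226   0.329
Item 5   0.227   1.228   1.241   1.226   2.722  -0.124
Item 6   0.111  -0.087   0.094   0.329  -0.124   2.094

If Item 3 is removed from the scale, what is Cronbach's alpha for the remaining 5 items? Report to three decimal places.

Remaining items: Item 1, Item 2, Item 4, Item 5, Item 6 (k = 5).
Σσᵢ² = 0.760 + 1.141 + 2.799 + 2.722 + 2.094 = 9.516
σ²_total = 9.516 + 2 × 4.270 = 18.056
α (item deleted) = (5/4)·(1 − 9.516/18.056) = 0.591

α = 0.591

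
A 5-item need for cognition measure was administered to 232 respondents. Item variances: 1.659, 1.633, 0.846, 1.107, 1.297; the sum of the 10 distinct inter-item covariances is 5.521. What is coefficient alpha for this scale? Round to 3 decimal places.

Σσᵢ² = 1.659 + 1.633 + 0.846 + 1.107 + 1.297 = 6.542
Sum of distinct covariances = 5.521
σ²_T = Σσᵢ² + 2·Σcov = 6.542 + 2 × 5.521 = 17.584
α = (5/4)·(1 − 6.542/17.584) = 0.785

coefficient alpha = 0.785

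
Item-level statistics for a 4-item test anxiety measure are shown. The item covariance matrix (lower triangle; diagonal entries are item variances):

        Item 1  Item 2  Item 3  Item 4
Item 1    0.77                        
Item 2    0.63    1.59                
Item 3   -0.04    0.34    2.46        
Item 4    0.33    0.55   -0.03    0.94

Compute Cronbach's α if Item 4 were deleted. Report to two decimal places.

Remaining items: Item 1, Item 2, Item 3 (k = 3).
ΣVar(i) = 0.77 + 1.59 + 2.46 = 4.82
σ²_total = 4.82 + 2 × 0.93 = 6.68
α (item deleted) = (3/2)·(1 − 4.82/6.68) = 0.42

Cronbach's α = 0.42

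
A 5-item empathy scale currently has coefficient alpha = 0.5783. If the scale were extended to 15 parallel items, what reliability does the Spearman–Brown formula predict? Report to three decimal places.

Length factor m = 15/5 = 3.0000
α' = m·α / (1 + (m−1)·α)
   = 15/5 × 0.5783 / (1 + (15/5 − 1) × 0.5783)
   = 1.7349 / 2.1566 = 0.804

predicted reliability = 0.804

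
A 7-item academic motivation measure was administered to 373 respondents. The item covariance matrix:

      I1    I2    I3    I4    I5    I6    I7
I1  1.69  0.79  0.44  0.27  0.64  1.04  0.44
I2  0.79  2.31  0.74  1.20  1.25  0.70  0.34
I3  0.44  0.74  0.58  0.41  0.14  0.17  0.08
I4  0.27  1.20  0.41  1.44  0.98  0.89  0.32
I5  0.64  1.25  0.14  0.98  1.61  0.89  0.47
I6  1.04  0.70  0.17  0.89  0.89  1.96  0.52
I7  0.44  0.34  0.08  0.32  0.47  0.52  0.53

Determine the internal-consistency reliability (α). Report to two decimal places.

Σσᵢ² = 1.69 + 2.31 + 0.58 + 1.44 + 1.61 + 1.96 + 0.53 = 10.12
Sum of the distinct covariances = 12.72
total variance = 10.12 + 2 × 12.72 = 35.56
α = (k/(k−1))·(1 − Σσᵢ²/total variance) = (7/6)·(1 − 10.12/35.56) = 0.83

α = 0.83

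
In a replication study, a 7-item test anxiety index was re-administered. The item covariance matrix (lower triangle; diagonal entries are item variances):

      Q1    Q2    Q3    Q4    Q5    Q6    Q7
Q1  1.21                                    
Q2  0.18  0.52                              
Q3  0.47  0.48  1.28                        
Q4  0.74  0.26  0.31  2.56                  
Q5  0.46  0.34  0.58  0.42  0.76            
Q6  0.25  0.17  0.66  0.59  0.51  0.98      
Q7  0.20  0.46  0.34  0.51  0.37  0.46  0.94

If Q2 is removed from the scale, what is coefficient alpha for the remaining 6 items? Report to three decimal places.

Remaining items: Q1, Q3, Q4, Q5, Q6, Q7 (k = 6).
Σσ²ᵢ = 1.21 + 1.28 + 2.56 + 0.76 + 0.98 + 0.94 = 7.73
σ²_total = 7.73 + 2 × 6.87 = 21.47
α (item deleted) = (6/5)·(1 − 7.73/21.47) = 0.768

α = 0.768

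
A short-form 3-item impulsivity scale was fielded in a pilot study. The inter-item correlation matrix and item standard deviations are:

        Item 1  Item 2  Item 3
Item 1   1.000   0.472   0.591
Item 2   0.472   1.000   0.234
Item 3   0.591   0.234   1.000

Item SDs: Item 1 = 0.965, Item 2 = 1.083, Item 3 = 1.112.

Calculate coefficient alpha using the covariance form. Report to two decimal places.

Σσ²ᵢ = 0.965² + 1.083² + 1.112² = 3.3407
Covariances σ_ij = r_ij · s_i · s_j:
  σ(Item 1,Item 2) = 0.472 × 0.965 × 1.083 = 0.4933
  σ(Item 1,Item 3) = 0.591 × 0.965 × 1.112 = 0.6342
  σ(Item 2,Item 3) = 0.234 × 1.083 × 1.112 = 0.2818
σ²_T = Σσ²ᵢ + 2·Σσ_ij = 3.3407 + 2 × 1.4093 = 6.1593
α = (3/2)·(1 − 3.3407/6.1593) = 0.69

coefficient alpha = 0.69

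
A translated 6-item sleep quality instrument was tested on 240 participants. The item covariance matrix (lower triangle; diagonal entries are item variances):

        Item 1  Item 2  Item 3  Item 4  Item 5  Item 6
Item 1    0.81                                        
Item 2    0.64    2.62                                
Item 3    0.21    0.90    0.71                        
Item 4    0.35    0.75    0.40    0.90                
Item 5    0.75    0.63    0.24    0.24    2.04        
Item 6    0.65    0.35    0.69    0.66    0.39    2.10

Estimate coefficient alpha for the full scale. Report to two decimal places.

α = 0.76

sum of item variances = 0.81 + 2.62 + 0.71 + 0.90 + 2.04 + 2.10 = 9.18
Σ_{i<j} σ_ij = 7.85
σ²_total = 9.18 + 2 × 7.85 = 24.88
α = (k/(k−1))·(1 − sum of item variances/σ²_total) = (6/5)·(1 − 9.18/24.88) = 0.76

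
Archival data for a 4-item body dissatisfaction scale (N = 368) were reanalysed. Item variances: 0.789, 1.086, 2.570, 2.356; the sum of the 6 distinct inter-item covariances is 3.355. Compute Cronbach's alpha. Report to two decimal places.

ΣVar(i) = 0.789 + 1.086 + 2.570 + 2.356 = 6.801
Sum of distinct covariances = 3.355
Var(T) = ΣVar(i) + 2·Σcov = 6.801 + 2 × 3.355 = 13.511
α = (4/3)·(1 − 6.801/13.511) = 0.66

Cronbach's alpha = 0.66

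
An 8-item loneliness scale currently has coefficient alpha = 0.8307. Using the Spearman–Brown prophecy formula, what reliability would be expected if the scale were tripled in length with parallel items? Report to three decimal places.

predicted reliability = 0.936

Length factor m = 3
α' = m·α / (1 + (m−1)·α)
   = 3 × 0.8307 / (1 + (3 − 1) × 0.8307)
   = 2.4921 / 2.6614 = 0.936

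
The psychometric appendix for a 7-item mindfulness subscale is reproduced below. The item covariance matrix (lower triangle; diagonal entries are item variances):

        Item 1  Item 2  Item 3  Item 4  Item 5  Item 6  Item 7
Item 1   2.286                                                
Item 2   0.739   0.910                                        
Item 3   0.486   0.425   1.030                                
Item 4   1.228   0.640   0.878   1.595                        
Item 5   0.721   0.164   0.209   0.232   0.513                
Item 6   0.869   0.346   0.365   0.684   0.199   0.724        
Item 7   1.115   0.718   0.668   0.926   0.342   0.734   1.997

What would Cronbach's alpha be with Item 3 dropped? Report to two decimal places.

α = 0.85

Remaining items: Item 1, Item 2, Item 4, Item 5, Item 6, Item 7 (k = 6).
Σσ²ᵢ = 2.286 + 0.910 + 1.595 + 0.513 + 0.724 + 1.997 = 8.025
σ²_total = 8.025 + 2 × 9.657 = 27.339
α (item deleted) = (6/5)·(1 − 8.025/27.339) = 0.85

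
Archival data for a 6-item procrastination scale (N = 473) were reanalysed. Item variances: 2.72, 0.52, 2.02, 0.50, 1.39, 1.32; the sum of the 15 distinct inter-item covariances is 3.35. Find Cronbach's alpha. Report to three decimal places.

Σσᵢ² = 2.72 + 0.52 + 2.02 + 0.50 + 1.39 + 1.32 = 8.47
Sum of distinct covariances = 3.35
σ²_total = Σσᵢ² + 2·Σcov = 8.47 + 2 × 3.35 = 15.17
α = (6/5)·(1 − 8.47/15.17) = 0.530

Cronbach's alpha = 0.530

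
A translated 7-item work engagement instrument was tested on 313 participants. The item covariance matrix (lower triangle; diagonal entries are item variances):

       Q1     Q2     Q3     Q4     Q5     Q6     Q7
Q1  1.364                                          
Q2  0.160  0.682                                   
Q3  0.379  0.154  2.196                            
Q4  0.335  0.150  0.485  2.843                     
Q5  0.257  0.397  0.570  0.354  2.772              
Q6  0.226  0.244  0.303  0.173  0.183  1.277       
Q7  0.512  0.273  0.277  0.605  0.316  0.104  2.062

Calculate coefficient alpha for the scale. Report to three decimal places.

Σσ²ᵢ = 1.364 + 0.682 + 2.196 + 2.843 + 2.772 + 1.277 + 2.062 = 13.196
Σ_{i<j} σ_ij = 6.457
total variance = 13.196 + 2 × 6.457 = 26.110
α = (k/(k−1))·(1 − Σσ²ᵢ/total variance) = (7/6)·(1 − 13.196/26.110) = 0.577

α = 0.577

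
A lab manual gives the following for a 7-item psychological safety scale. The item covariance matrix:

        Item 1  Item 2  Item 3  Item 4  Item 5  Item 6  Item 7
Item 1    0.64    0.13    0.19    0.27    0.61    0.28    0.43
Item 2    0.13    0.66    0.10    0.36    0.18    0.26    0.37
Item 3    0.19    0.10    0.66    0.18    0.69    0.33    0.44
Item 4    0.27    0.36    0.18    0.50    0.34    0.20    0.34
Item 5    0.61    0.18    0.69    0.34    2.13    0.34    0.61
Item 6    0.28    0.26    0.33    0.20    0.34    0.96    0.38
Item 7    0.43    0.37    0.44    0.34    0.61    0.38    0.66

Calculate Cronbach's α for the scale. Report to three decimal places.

Σσᵢ² = 0.64 + 0.66 + 0.66 + 0.50 + 2.13 + 0.96 + 0.66 = 6.21
Sum of the distinct covariances = 7.03
σ²_total = 6.21 + 2 × 7.03 = 20.27
α = (k/(k−1))·(1 − Σσᵢ²/σ²_total) = (7/6)·(1 − 6.21/20.27) = 0.809

Cronbach's α = 0.809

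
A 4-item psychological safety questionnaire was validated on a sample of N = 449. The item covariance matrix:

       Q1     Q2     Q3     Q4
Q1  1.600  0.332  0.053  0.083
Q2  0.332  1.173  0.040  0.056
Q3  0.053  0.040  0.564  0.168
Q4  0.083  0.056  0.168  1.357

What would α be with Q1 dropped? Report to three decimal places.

Remaining items: Q2, Q3, Q4 (k = 3).
sum of item variances = 1.173 + 0.564 + 1.357 = 3.094
Var(T) = 3.094 + 2 × 0.264 = 3.622
α (item deleted) = (3/2)·(1 − 3.094/3.622) = 0.219

α = 0.219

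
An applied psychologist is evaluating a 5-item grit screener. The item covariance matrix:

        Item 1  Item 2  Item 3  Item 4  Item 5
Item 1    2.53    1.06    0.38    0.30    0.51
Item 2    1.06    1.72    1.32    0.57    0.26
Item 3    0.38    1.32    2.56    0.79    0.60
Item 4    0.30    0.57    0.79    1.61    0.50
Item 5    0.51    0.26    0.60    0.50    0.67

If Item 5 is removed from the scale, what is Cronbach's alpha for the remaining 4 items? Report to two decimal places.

Remaining items: Item 1, Item 2, Item 3, Item 4 (k = 4).
sum of item variances = 2.53 + 1.72 + 2.56 + 1.61 = 8.42
total variance = 8.42 + 2 × 4.42 = 17.26
α (item deleted) = (4/3)·(1 − 8.42/17.26) = 0.68

Cronbach's alpha = 0.68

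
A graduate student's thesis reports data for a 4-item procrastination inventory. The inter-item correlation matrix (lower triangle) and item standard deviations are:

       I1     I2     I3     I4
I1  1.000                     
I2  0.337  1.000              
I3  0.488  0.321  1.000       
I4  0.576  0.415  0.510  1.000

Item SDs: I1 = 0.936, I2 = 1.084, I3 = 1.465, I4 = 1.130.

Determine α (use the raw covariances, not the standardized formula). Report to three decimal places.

Σσ²ᵢ = 0.936² + 1.084² + 1.465² + 1.130² = 5.4743
Covariances σ_ij = r_ij · s_i · s_j:
  σ(I1,I2) = 0.337 × 0.936 × 1.084 = 0.3419
  σ(I1,I3) = 0.488 × 0.936 × 1.465 = 0.6692
  σ(I1,I4) = 0.576 × 0.936 × 1.130 = 0.6092
  σ(I2,I3) = 0.321 × 1.084 × 1.465 = 0.5098
  σ(I2,I4) = 0.415 × 1.084 × 1.130 = 0.5083
  σ(I3,I4) = 0.510 × 1.465 × 1.130 = 0.8443
σ²_T = Σσ²ᵢ + 2·Σσ_ij = 5.4743 + 2 × 3.4827 = 12.4397
α = (4/3)·(1 − 5.4743/12.4397) = 0.747

α = 0.747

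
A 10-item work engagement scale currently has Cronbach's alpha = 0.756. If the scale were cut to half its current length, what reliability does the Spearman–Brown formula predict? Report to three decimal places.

Length factor m = 1/2
α' = m·α / (1 − (1−m)·α)
   = 1/2 × 0.756 / (1 − (1 − 1/2) × 0.756)
   = 0.3780 / 0.6220 = 0.608

predicted reliability = 0.608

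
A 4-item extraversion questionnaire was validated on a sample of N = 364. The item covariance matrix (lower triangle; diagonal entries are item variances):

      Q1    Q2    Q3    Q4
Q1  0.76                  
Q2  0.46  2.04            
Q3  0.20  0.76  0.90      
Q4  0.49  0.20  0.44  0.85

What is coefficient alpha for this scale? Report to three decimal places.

ΣVar(i) = 0.76 + 2.04 + 0.90 + 0.85 = 4.55
Sum of off-diagonal covariances = 2.55
total variance = 4.55 + 2 × 2.55 = 9.65
α = (k/(k−1))·(1 − ΣVar(i)/total variance) = (4/3)·(1 − 4.55/9.65) = 0.705

coefficient alpha = 0.705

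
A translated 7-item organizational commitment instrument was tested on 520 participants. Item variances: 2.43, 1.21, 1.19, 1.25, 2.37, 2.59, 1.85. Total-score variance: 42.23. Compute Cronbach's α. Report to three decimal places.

Σσ²ᵢ = 2.43 + 1.21 + 1.19 + 1.25 + 2.37 + 2.59 + 1.85 = 12.89
α = (k/(k−1))·(1 − Σσ²ᵢ/σ²_total) = (7/6)·(1 − 12.89/42.23) = 0.811

Cronbach's α = 0.811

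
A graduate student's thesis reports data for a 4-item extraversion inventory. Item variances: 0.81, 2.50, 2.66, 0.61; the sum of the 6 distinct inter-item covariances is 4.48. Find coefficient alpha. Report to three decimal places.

α = 0.769

sum of item variances = 0.81 + 2.50 + 2.66 + 0.61 = 6.58
Sum of distinct covariances = 4.48
σ²_T = sum of item variances + 2·Σcov = 6.58 + 2 × 4.48 = 15.54
α = (4/3)·(1 − 6.58/15.54) = 0.769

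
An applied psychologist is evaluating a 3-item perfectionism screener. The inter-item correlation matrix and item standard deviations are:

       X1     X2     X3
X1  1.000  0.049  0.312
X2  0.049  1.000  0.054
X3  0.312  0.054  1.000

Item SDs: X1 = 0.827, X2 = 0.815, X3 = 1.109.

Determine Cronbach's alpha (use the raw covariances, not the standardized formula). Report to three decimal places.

Cronbach's alpha = 0.333

Σσ²ᵢ = 0.827² + 0.815² + 1.109² = 2.5780
Covariances σ_ij = r_ij · s_i · s_j:
  σ(X1,X2) = 0.049 × 0.827 × 0.815 = 0.0330
  σ(X1,X3) = 0.312 × 0.827 × 1.109 = 0.2861
  σ(X2,X3) = 0.054 × 0.815 × 1.109 = 0.0488
σ²_T = Σσ²ᵢ + 2·Σσ_ij = 2.5780 + 2 × 0.3679 = 3.3138
α = (3/2)·(1 − 2.5780/3.3138) = 0.333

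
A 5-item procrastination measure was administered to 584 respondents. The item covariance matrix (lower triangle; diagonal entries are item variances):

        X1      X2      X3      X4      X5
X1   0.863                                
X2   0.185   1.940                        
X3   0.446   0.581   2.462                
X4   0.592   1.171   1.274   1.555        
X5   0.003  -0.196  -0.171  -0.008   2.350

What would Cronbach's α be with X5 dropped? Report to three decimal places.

Remaining items: X1, X2, X3, X4 (k = 4).
sum of item variances = 0.863 + 1.940 + 2.462 + 1.555 = 6.820
Var(T) = 6.820 + 2 × 4.249 = 15.318
α (item deleted) = (4/3)·(1 − 6.820/15.318) = 0.740

Cronbach's α = 0.740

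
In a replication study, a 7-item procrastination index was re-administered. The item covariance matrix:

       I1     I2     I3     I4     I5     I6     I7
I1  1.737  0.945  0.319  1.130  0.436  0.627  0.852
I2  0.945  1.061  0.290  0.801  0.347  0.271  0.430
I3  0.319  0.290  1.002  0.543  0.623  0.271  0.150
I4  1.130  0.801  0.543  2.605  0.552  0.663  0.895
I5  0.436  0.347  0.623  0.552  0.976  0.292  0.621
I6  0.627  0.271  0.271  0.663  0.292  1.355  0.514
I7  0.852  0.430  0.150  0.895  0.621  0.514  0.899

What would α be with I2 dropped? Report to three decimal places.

Remaining items: I1, I3, I4, I5, I6, I7 (k = 6).
ΣVar(i) = 1.737 + 1.002 + 2.605 + 0.976 + 1.355 + 0.899 = 8.574
σ²_total = 8.574 + 2 × 8.488 = 25.550
α (item deleted) = (6/5)·(1 − 8.574/25.550) = 0.797

α = 0.797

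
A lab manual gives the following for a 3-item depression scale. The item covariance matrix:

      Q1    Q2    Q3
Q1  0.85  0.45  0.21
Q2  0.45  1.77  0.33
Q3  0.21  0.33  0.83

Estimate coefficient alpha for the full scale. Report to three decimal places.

α = 0.547

sum of item variances = 0.85 + 1.77 + 0.83 = 3.45
Sum of the distinct covariances = 0.99
Var(T) = 3.45 + 2 × 0.99 = 5.43
α = (k/(k−1))·(1 − sum of item variances/Var(T)) = (3/2)·(1 − 3.45/5.43) = 0.547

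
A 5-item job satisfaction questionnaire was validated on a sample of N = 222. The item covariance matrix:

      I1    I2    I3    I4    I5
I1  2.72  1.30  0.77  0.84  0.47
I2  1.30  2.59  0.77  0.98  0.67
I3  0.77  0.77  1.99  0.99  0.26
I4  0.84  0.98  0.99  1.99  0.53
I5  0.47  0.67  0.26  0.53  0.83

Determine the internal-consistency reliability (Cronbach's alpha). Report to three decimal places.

Cronbach's alpha = 0.750

ΣVar(i) = 2.72 + 2.59 + 1.99 + 1.99 + 0.83 = 10.12
Sum of off-diagonal covariances = 7.58
σ²_T = 10.12 + 2 × 7.58 = 25.28
α = (k/(k−1))·(1 − ΣVar(i)/σ²_T) = (5/4)·(1 − 10.12/25.28) = 0.750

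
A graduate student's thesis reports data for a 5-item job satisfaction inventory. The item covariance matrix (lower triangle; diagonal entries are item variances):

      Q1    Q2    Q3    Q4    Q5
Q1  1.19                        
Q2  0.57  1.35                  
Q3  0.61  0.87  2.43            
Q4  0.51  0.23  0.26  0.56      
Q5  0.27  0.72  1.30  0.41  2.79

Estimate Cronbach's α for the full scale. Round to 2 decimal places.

α = 0.73

sum of item variances = 1.19 + 1.35 + 2.43 + 0.56 + 2.79 = 8.32
Sum of off-diagonal covariances = 5.75
Var(T) = 8.32 + 2 × 5.75 = 19.82
α = (k/(k−1))·(1 − sum of item variances/Var(T)) = (5/4)·(1 − 8.32/19.82) = 0.73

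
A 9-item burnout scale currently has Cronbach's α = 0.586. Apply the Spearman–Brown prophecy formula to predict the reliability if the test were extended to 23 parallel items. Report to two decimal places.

predicted reliability = 0.78

Length factor m = 23/9 = 2.5556
α' = m·α / (1 + (m−1)·α)
   = 23/9 × 0.586 / (1 + (23/9 − 1) × 0.586)
   = 1.4976 / 1.9116 = 0.78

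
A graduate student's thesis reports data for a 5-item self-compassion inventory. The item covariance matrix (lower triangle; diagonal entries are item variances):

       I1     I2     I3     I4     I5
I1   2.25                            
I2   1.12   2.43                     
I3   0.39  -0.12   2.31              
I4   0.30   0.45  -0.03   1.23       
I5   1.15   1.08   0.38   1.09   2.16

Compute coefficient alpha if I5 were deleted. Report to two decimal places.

α = 0.45

Remaining items: I1, I2, I3, I4 (k = 4).
Σσᵢ² = 2.25 + 2.43 + 2.31 + 1.23 = 8.22
Var(T) = 8.22 + 2 × 2.11 = 12.44
α (item deleted) = (4/3)·(1 − 8.22/12.44) = 0.45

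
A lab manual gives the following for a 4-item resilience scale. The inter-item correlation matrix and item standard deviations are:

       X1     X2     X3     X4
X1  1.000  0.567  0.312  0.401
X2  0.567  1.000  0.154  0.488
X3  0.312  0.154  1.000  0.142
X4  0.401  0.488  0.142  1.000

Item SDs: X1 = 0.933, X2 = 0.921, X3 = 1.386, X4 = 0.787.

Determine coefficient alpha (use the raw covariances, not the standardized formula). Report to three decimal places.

Σσ²ᵢ = 0.933² + 0.921² + 1.386² + 0.787² = 4.2591
Covariances σ_ij = r_ij · s_i · s_j:
  σ(X1,X2) = 0.567 × 0.933 × 0.921 = 0.4872
  σ(X1,X3) = 0.312 × 0.933 × 1.386 = 0.4035
  σ(X1,X4) = 0.401 × 0.933 × 0.787 = 0.2944
  σ(X2,X3) = 0.154 × 0.921 × 1.386 = 0.1966
  σ(X2,X4) = 0.488 × 0.921 × 0.787 = 0.3537
  σ(X3,X4) = 0.142 × 1.386 × 0.787 = 0.1549
σ²_T = Σσ²ᵢ + 2·Σσ_ij = 4.2591 + 2 × 1.8903 = 8.0397
α = (4/3)·(1 − 4.2591/8.0397) = 0.627

coefficient alpha = 0.627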